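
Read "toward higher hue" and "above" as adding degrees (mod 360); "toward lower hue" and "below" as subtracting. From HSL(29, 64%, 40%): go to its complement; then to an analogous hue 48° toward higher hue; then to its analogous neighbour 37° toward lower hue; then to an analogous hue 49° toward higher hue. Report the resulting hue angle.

complement +180°: 29 + 180 = 209°
analog 48° ↑ +48°: 209 + 48 = 257°
analog 37° ↓ −37°: 257 − 37 = 220°
analog 49° ↑ +49°: 220 + 49 = 269°

269°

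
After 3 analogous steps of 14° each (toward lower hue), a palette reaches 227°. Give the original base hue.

3 steps of 14° (toward lower hue) give a net shift of −42°.
Start = end − shift: 227 + 42 = 269°

269°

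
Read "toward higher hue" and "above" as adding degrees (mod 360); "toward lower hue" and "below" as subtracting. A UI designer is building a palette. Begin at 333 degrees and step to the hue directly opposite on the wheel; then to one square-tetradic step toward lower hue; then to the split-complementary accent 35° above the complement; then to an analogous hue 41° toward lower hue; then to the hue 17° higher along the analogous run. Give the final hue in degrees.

complement +180°: 333 + 180 = 513 → 513 − 360 = 153°
square ↓ −90°: 153 − 90 = 63°
split-comp 35° ↑ +215°: 63 + 215 = 278°
analog 41° ↓ −41°: 278 − 41 = 237°
analog 17° ↑ +17°: 237 + 17 = 254°

254°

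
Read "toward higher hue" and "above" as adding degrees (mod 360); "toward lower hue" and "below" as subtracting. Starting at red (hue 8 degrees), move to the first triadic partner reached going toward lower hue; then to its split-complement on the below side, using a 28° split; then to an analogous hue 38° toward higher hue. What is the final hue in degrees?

78°

8 − 120 = -112 → -112 + 360 = 248°   (triadic ↓)
248 + 152 = 400 → 400 − 360 = 40°   (split-comp 28° ↓)
40 + 38 = 78°   (analog 38° ↑)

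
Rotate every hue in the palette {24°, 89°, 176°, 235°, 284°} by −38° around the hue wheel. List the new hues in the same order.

346°, 51°, 138°, 197°, 246°

24 − 38 = -14 → -14 + 360 = 346°
89 − 38 = 51°
176 − 38 = 138°
235 − 38 = 197°
284 − 38 = 246°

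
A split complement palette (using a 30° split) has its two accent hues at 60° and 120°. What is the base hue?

The accents sit 30° either side of the complement, so the complement is their short-arc midpoint on the wheel.
Short-arc midpoint of 60° and 120°: 90°.
Base is 180° from the complement: 90 − 180 = -90 → -90 + 360 = 270°

270°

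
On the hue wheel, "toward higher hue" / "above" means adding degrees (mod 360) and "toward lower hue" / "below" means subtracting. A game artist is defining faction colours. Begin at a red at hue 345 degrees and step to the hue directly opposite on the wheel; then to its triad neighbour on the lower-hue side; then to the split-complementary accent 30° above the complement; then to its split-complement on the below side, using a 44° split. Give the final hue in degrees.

+180° (complement): 345 + 180 = 525 → 525 − 360 = 165°
−120° (triadic ↓): 165 − 120 = 45°
+210° (split-comp 30° ↑): 45 + 210 = 255°
+136° (split-comp 44° ↓): 255 + 136 = 391 → 391 − 360 = 31°

31°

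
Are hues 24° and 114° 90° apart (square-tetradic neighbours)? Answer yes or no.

Angular distance: |24 − 114| = 90 = 90°.
90° apart (square-tetradic neighbours) requires 90°.

yes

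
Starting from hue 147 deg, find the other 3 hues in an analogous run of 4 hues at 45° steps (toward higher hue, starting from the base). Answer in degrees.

192°, 237°, and 282°

Analogous hues sit every 45° along the wheel.
147 + 45 = 192°
147 + 90 = 237°
147 + 135 = 282°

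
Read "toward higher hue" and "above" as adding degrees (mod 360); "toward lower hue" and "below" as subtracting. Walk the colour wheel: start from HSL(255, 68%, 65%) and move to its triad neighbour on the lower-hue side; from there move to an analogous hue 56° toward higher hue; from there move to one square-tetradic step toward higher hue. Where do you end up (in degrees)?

255 − 120 = 135°   (triadic ↓)
135 + 56 = 191°   (analog 56° ↑)
191 + 90 = 281°   (square ↑)

281°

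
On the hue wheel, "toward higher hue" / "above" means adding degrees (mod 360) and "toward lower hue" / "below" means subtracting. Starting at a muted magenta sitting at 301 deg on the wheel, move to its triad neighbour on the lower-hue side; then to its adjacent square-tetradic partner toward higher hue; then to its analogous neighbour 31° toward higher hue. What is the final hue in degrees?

−120° (triadic ↓): 301 − 120 = 181°
+90° (square ↑): 181 + 90 = 271°
+31° (analog 31° ↑): 271 + 31 = 302°

302°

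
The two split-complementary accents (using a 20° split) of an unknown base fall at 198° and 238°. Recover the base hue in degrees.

38°

The accents sit 20° either side of the complement, so the complement is their short-arc midpoint on the wheel.
Short-arc midpoint of 198° and 238°: 218°.
Base is 180° from the complement: 218 − 180 = 38°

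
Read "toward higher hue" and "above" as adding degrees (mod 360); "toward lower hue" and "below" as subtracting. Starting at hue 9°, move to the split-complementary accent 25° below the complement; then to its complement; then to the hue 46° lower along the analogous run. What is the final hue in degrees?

split-comp 25° ↓ +155°: 9 + 155 = 164°
complement +180°: 164 + 180 = 344°
analog 46° ↓ −46°: 344 − 46 = 298°

298°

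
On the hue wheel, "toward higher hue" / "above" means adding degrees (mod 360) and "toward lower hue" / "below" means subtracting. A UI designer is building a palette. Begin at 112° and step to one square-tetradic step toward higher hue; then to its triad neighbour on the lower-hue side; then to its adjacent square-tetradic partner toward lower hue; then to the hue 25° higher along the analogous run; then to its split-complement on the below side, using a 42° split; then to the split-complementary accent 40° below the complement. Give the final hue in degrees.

295°

+90° (square ↑): 112 + 90 = 202°
−120° (triadic ↓): 202 − 120 = 82°
−90° (square ↓): 82 − 90 = -8 → -8 + 360 = 352°
+25° (analog 25° ↑): 352 + 25 = 377 → 377 − 360 = 17°
+138° (split-comp 42° ↓): 17 + 138 = 155°
+140° (split-comp 40° ↓): 155 + 140 = 295°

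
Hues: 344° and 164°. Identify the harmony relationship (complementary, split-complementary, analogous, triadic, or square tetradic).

Sort the hues: 164°, 344°.
Successive gaps around the wheel: 180°, 180°.
Two hues 180° apart are complementary.

complementary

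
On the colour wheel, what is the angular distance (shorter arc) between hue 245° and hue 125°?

|245 − 125| = 120.
120 ≤ 180, so the shorter arc is 120°.

120°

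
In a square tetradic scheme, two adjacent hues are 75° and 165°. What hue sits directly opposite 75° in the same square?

255°

A square tetradic scheme places four hues 90° apart; opposite corners are 180° apart.
75 + 180 = 255°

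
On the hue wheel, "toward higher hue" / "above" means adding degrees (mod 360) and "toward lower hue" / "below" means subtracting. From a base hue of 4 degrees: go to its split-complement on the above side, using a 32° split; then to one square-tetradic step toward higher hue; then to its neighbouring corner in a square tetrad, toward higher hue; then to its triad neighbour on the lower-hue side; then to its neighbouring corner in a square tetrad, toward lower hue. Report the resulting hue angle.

+212° (split-comp 32° ↑): 4 + 212 = 216°
+90° (square ↑): 216 + 90 = 306°
+90° (square ↑): 306 + 90 = 396 → 396 − 360 = 36°
−120° (triadic ↓): 36 − 120 = -84 → -84 + 360 = 276°
−90° (square ↓): 276 − 90 = 186°

186°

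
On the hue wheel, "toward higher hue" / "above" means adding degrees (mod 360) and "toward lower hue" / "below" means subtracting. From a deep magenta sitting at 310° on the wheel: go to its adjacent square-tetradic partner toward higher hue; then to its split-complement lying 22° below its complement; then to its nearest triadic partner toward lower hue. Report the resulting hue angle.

78°

+90° (square ↑): 310 + 90 = 400 → 400 − 360 = 40°
+158° (split-comp 22° ↓): 40 + 158 = 198°
−120° (triadic ↓): 198 − 120 = 78°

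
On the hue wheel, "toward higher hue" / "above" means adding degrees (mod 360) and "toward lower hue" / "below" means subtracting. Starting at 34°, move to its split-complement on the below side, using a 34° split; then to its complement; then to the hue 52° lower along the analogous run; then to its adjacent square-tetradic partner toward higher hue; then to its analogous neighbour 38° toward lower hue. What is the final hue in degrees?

0°

34 + 146 = 180°   (split-comp 34° ↓)
180 + 180 = 360 → 360 − 360 = 0°   (complement)
0 − 52 = -52 → -52 + 360 = 308°   (analog 52° ↓)
308 + 90 = 398 → 398 − 360 = 38°   (square ↑)
38 − 38 = 0°   (analog 38° ↓)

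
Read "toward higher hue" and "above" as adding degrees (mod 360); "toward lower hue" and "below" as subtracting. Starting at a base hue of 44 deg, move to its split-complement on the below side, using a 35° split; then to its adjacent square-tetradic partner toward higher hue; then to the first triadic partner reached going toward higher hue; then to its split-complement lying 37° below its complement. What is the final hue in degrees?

182°

+145° (split-comp 35° ↓): 44 + 145 = 189°
+90° (square ↑): 189 + 90 = 279°
+120° (triadic ↑): 279 + 120 = 399 → 399 − 360 = 39°
+143° (split-comp 37° ↓): 39 + 143 = 182°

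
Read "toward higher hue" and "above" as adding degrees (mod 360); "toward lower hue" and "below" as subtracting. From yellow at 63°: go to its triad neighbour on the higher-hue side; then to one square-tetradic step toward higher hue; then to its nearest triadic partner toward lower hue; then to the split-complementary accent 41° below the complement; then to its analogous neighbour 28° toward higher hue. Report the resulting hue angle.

triadic ↑ +120°: 63 + 120 = 183°
square ↑ +90°: 183 + 90 = 273°
triadic ↓ −120°: 273 − 120 = 153°
split-comp 41° ↓ +139°: 153 + 139 = 292°
analog 28° ↑ +28°: 292 + 28 = 320°

320°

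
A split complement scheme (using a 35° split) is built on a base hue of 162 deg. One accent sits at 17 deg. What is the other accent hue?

307°

Split-complementary hues sit 35° either side of the complement.
Complement of the base 162°: 162 + 180 = 342°
The given accent 17° is 35° one side of 342°; the other accent sits 35° the other side: 342 − 35 = 307°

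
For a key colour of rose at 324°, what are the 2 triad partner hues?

A triad places three hues 120° apart.
324 + 120 = 444 → 444 − 360 = 84°
324 + 240 = 564 → 564 − 360 = 204°

84° and 204°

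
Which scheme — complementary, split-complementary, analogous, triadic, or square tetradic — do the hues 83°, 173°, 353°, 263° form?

Sort the hues: 83°, 173°, 263°, 353°.
Successive gaps around the wheel: 90°, 90°, 90°, 90°.
Four hues every 90° form a square tetradic scheme.

square tetradic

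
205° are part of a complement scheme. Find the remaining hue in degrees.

25°

The complement sits 180° across the wheel.
The full set through 205° is {25°, 205°}.
Given {205°}, the missing hue is 25°.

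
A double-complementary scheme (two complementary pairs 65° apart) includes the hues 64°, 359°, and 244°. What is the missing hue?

179°

A rectangular tetradic uses two complementary pairs 65° apart: offsets 0°, 65°, 180°, 245°.
Among {64°, 244°, 359°}, 244° and 64° are a 180° pair.
The remaining hue 359° needs its own complement: 359 + 180 = 539 → 539 − 360 = 179°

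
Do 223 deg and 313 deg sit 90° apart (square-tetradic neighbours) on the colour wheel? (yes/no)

yes

Angular distance: |223 − 313| = 90 = 90°.
90° apart (square-tetradic neighbours) requires 90°.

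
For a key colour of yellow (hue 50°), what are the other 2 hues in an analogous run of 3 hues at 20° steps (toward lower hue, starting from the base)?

Analogous hues sit every 20° along the wheel.
50 − 20 = 30°
50 − 40 = 10°

30° and 10°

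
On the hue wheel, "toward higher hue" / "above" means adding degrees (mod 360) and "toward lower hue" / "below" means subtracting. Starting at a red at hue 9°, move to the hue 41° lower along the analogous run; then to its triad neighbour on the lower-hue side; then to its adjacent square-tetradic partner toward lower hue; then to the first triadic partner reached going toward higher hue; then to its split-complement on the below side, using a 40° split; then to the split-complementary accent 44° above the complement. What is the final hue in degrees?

−41° (analog 41° ↓): 9 − 41 = -32 → -32 + 360 = 328°
−120° (triadic ↓): 328 − 120 = 208°
−90° (square ↓): 208 − 90 = 118°
+120° (triadic ↑): 118 + 120 = 238°
+140° (split-comp 40° ↓): 238 + 140 = 378 → 378 − 360 = 18°
+224° (split-comp 44° ↑): 18 + 224 = 242°

242°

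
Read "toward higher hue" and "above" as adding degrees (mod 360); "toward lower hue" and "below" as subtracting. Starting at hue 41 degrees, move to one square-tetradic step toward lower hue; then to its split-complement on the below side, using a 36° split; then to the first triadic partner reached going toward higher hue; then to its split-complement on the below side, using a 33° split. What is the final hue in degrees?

2°

41 − 90 = -49 → -49 + 360 = 311°   (square ↓)
311 + 144 = 455 → 455 − 360 = 95°   (split-comp 36° ↓)
95 + 120 = 215°   (triadic ↑)
215 + 147 = 362 → 362 − 360 = 2°   (split-comp 33° ↓)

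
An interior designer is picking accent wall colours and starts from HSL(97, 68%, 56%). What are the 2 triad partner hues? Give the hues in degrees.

217° and 337°

A triad places three hues 120° apart.
97 + 120 = 217°
97 + 240 = 337°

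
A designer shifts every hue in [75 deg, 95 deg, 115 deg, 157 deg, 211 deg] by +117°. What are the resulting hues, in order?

75 + 117 = 192°
95 + 117 = 212°
115 + 117 = 232°
157 + 117 = 274°
211 + 117 = 328°

192°, 212°, 232°, 274°, 328°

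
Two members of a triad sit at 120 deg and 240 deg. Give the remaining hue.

A triad spaces three hues 120° apart.
The full set is {0°, 120°, 240°}.

0°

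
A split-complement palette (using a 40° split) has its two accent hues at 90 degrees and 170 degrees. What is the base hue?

The accents sit 40° either side of the complement, so the complement is their short-arc midpoint on the wheel.
Short-arc midpoint of 90° and 170°: 130°.
Base is 180° from the complement: 130 − 180 = -50 → -50 + 360 = 310°

310°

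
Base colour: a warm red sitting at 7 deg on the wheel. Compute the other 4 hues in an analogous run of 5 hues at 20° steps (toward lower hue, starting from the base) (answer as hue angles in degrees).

347°, 327°, 307°, 287°

7 − 20 = -13 → -13 + 360 = 347°
7 − 40 = -33 → -33 + 360 = 327°
7 − 60 = -53 → -53 + 360 = 307°
7 − 80 = -73 → -73 + 360 = 287°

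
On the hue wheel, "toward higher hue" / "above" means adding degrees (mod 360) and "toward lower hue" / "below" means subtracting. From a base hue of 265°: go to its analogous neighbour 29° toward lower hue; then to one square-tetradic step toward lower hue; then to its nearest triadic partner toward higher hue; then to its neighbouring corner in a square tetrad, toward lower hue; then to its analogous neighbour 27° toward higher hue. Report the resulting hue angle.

analog 29° ↓ −29°: 265 − 29 = 236°
square ↓ −90°: 236 − 90 = 146°
triadic ↑ +120°: 146 + 120 = 266°
square ↓ −90°: 266 − 90 = 176°
analog 27° ↑ +27°: 176 + 27 = 203°

203°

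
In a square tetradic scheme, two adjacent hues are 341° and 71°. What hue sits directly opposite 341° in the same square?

161°

A square tetradic scheme places four hues 90° apart; opposite corners are 180° apart.
341 + 180 = 521 → 521 − 360 = 161°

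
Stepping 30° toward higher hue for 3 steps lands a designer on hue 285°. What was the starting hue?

3 steps of 30° (toward higher hue) give a net shift of +90°.
Start = end − shift: 285 − 90 = 195°

195°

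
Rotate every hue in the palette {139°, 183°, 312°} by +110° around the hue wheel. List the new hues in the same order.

139 + 110 = 249°
183 + 110 = 293°
312 + 110 = 422 → 422 − 360 = 62°

249°, 293°, 62°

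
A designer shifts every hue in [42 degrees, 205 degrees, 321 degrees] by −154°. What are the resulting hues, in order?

248°, 51°, 167°

42 − 154 = -112 → -112 + 360 = 248°
205 − 154 = 51°
321 − 154 = 167°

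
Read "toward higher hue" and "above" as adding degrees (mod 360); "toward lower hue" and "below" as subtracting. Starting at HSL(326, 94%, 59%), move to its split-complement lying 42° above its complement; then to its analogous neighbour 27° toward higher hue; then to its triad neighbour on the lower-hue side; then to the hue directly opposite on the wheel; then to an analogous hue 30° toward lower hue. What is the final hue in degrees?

326 + 222 = 548 → 548 − 360 = 188°   (split-comp 42° ↑)
188 + 27 = 215°   (analog 27° ↑)
215 − 120 = 95°   (triadic ↓)
95 + 180 = 275°   (complement)
275 − 30 = 245°   (analog 30° ↓)

245°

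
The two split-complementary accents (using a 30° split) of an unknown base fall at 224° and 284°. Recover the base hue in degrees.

74°

The accents sit 30° either side of the complement, so the complement is their short-arc midpoint on the wheel.
Short-arc midpoint of 224° and 284°: 254°.
Base is 180° from the complement: 254 − 180 = 74°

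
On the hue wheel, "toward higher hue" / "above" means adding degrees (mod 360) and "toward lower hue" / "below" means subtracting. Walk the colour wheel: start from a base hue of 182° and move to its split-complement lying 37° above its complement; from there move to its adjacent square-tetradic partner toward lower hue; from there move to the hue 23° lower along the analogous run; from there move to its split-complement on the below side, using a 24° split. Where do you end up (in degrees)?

split-comp 37° ↑ +217°: 182 + 217 = 399 → 399 − 360 = 39°
square ↓ −90°: 39 − 90 = -51 → -51 + 360 = 309°
analog 23° ↓ −23°: 309 − 23 = 286°
split-comp 24° ↓ +156°: 286 + 156 = 442 → 442 − 360 = 82°

82°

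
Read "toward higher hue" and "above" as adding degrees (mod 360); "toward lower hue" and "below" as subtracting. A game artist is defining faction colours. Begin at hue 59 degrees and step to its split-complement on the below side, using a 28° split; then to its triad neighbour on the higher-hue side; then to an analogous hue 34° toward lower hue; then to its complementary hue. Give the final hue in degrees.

117°

split-comp 28° ↓ +152°: 59 + 152 = 211°
triadic ↑ +120°: 211 + 120 = 331°
analog 34° ↓ −34°: 331 − 34 = 297°
complement +180°: 297 + 180 = 477 → 477 − 360 = 117°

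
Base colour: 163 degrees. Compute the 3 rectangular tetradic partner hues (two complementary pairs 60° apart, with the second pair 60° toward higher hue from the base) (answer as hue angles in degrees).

A rectangular tetradic uses two complementary pairs 60° apart: offsets 0°, 60°, 180°, 240°.
163 + 60 = 223°
163 + 180 = 343°
163 + 240 = 403 → 403 − 360 = 43°

223°, 343°, 43°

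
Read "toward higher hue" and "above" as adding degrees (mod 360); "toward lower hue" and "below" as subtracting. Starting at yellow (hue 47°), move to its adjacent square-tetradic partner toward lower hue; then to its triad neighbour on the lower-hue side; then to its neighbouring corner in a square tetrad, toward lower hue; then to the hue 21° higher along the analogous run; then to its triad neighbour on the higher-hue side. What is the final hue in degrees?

248°

square ↓ −90°: 47 − 90 = -43 → -43 + 360 = 317°
triadic ↓ −120°: 317 − 120 = 197°
square ↓ −90°: 197 − 90 = 107°
analog 21° ↑ +21°: 107 + 21 = 128°
triadic ↑ +120°: 128 + 120 = 248°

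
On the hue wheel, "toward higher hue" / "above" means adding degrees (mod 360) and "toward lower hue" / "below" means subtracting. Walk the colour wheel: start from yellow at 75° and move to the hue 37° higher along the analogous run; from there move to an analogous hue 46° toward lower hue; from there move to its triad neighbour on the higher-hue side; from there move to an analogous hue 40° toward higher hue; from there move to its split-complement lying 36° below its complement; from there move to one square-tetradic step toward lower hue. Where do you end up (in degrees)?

75 + 37 = 112°   (analog 37° ↑)
112 − 46 = 66°   (analog 46° ↓)
66 + 120 = 186°   (triadic ↑)
186 + 40 = 226°   (analog 40° ↑)
226 + 144 = 370 → 370 − 360 = 10°   (split-comp 36° ↓)
10 − 90 = -80 → -80 + 360 = 280°   (square ↓)

280°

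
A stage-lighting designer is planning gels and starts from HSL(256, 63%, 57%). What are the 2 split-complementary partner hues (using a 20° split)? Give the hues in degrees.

Split-complementary hues sit 20° either side of the complement.
Complement of 256°: 256 + 180 = 436 → 436 − 360 = 76°
76 − 20 = 56°
76 + 20 = 96°

56° and 96°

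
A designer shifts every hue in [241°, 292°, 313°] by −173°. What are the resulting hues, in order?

241 − 173 = 68°
292 − 173 = 119°
313 − 173 = 140°

68°, 119°, 140°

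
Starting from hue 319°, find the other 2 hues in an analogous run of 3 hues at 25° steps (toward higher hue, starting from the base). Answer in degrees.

344° and 9°

Analogous hues sit every 25° along the wheel.
319 + 25 = 344°
319 + 50 = 369 → 369 − 360 = 9°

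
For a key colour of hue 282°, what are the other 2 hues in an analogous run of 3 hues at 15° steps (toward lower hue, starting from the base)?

Analogous hues sit every 15° along the wheel.
282 − 15 = 267°
282 − 30 = 252°

267° and 252°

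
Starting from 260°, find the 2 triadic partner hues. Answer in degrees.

260 + 120 = 380 → 380 − 360 = 20°
260 + 240 = 500 → 500 − 360 = 140°

20° and 140°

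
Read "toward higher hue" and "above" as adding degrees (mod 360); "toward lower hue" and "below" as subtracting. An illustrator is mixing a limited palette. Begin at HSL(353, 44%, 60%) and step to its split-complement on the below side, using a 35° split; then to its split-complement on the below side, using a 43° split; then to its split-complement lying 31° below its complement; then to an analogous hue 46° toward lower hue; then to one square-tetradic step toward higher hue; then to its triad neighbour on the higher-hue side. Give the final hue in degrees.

228°

split-comp 35° ↓ +145°: 353 + 145 = 498 → 498 − 360 = 138°
split-comp 43° ↓ +137°: 138 + 137 = 275°
split-comp 31° ↓ +149°: 275 + 149 = 424 → 424 − 360 = 64°
analog 46° ↓ −46°: 64 − 46 = 18°
square ↑ +90°: 18 + 90 = 108°
triadic ↑ +120°: 108 + 120 = 228°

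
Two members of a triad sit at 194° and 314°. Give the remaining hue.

A triad spaces three hues 120° apart.
The full set is {74°, 194°, 314°}.

74°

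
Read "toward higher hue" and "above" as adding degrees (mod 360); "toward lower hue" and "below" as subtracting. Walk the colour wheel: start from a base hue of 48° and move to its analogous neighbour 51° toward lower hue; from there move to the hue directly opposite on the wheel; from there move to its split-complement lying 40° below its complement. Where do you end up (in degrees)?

317°

−51° (analog 51° ↓): 48 − 51 = -3 → -3 + 360 = 357°
+180° (complement): 357 + 180 = 537 → 537 − 360 = 177°
+140° (split-comp 40° ↓): 177 + 140 = 317°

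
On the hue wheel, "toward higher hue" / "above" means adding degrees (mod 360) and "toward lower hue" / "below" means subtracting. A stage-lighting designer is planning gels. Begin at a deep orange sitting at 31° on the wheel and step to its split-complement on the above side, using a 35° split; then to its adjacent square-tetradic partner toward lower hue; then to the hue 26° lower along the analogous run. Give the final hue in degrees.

130°

+215° (split-comp 35° ↑): 31 + 215 = 246°
−90° (square ↓): 246 − 90 = 156°
−26° (analog 26° ↓): 156 − 26 = 130°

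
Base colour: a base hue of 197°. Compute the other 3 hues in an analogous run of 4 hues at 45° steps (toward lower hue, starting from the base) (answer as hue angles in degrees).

152°, 107°, 62°

Analogous hues sit every 45° along the wheel.
197 − 45 = 152°
197 − 90 = 107°
197 − 135 = 62°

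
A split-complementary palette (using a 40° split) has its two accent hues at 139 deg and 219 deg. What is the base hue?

359°

The accents sit 40° either side of the complement, so the complement is their short-arc midpoint on the wheel.
Short-arc midpoint of 139° and 219°: 179°.
Base is 180° from the complement: 179 − 180 = -1 → -1 + 360 = 359°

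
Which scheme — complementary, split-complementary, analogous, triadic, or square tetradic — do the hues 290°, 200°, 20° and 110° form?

square tetradic

Sort the hues: 20°, 110°, 200°, 290°.
Successive gaps around the wheel: 90°, 90°, 90°, 90°.
Four hues every 90° form a square tetradic scheme.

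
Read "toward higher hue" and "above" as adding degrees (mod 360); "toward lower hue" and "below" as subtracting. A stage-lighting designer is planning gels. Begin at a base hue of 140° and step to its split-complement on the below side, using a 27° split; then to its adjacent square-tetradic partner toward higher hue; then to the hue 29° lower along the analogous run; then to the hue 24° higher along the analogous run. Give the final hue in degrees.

+153° (split-comp 27° ↓): 140 + 153 = 293°
+90° (square ↑): 293 + 90 = 383 → 383 − 360 = 23°
−29° (analog 29° ↓): 23 − 29 = -6 → -6 + 360 = 354°
+24° (analog 24° ↑): 354 + 24 = 378 → 378 − 360 = 18°

18°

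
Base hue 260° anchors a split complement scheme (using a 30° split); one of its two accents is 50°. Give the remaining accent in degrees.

Split-complementary hues sit 30° either side of the complement.
Complement of the base 260°: 260 + 180 = 440 → 440 − 360 = 80°
The given accent 50° is 30° one side of 80°; the other accent sits 30° the other side: 80 + 30 = 110°

110°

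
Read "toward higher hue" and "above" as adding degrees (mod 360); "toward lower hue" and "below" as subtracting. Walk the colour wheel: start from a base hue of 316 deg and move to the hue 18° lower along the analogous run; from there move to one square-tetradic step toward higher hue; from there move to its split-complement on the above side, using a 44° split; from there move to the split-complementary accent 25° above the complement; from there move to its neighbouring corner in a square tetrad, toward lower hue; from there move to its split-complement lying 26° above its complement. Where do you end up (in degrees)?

213°

analog 18° ↓ −18°: 316 − 18 = 298°
square ↑ +90°: 298 + 90 = 388 → 388 − 360 = 28°
split-comp 44° ↑ +224°: 28 + 224 = 252°
split-comp 25° ↑ +205°: 252 + 205 = 457 → 457 − 360 = 97°
square ↓ −90°: 97 − 90 = 7°
split-comp 26° ↑ +206°: 7 + 206 = 213°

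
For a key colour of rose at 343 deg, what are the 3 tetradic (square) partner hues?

73°, 163° and 253°

343 + 90 = 433 → 433 − 360 = 73°
343 + 180 = 523 → 523 − 360 = 163°
343 + 270 = 613 → 613 − 360 = 253°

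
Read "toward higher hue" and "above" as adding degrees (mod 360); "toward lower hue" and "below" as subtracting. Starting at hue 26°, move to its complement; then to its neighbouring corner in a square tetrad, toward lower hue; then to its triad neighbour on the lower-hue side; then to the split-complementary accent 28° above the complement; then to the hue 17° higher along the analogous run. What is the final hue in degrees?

221°

complement +180°: 26 + 180 = 206°
square ↓ −90°: 206 − 90 = 116°
triadic ↓ −120°: 116 − 120 = -4 → -4 + 360 = 356°
split-comp 28° ↑ +208°: 356 + 208 = 564 → 564 − 360 = 204°
analog 17° ↑ +17°: 204 + 17 = 221°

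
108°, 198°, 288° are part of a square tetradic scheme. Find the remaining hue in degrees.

18°

A square tetradic scheme places four hues every 90°.
The full set through 108° is {18°, 108°, 198°, 288°}.
Given {108°, 198°, 288°}, the missing hue is 18°.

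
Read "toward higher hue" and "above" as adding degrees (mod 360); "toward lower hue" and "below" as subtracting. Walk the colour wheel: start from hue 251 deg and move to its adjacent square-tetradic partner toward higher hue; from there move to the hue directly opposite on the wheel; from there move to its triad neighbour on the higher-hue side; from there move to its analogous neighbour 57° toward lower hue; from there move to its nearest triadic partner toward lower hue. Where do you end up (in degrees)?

square ↑ +90°: 251 + 90 = 341°
complement +180°: 341 + 180 = 521 → 521 − 360 = 161°
triadic ↑ +120°: 161 + 120 = 281°
analog 57° ↓ −57°: 281 − 57 = 224°
triadic ↓ −120°: 224 − 120 = 104°

104°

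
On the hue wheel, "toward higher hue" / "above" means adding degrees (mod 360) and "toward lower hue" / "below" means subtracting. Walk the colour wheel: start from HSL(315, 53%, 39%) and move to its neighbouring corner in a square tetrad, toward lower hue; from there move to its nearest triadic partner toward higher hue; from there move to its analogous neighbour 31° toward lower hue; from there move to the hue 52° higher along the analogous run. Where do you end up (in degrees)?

square ↓ −90°: 315 − 90 = 225°
triadic ↑ +120°: 225 + 120 = 345°
analog 31° ↓ −31°: 345 − 31 = 314°
analog 52° ↑ +52°: 314 + 52 = 366 → 366 − 360 = 6°

6°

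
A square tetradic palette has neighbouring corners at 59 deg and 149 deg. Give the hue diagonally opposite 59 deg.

239°

A square tetradic scheme places four hues 90° apart; opposite corners are 180° apart.
59 + 180 = 239°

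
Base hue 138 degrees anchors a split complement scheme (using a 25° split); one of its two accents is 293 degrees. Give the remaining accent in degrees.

Split-complementary hues sit 25° either side of the complement.
Complement of the base 138°: 138 + 180 = 318°
The given accent 293° is 25° one side of 318°; the other accent sits 25° the other side: 318 + 25 = 343°

343°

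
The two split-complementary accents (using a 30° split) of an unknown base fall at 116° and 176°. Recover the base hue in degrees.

326°

The accents sit 30° either side of the complement, so the complement is their short-arc midpoint on the wheel.
Short-arc midpoint of 116° and 176°: 146°.
Base is 180° from the complement: 146 − 180 = -34 → -34 + 360 = 326°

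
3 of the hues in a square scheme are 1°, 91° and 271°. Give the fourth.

A square tetradic scheme places four hues every 90°.
The full set through 1° is {1°, 91°, 181°, 271°}.
Given {1°, 91°, 271°}, the missing hue is 181°.

181°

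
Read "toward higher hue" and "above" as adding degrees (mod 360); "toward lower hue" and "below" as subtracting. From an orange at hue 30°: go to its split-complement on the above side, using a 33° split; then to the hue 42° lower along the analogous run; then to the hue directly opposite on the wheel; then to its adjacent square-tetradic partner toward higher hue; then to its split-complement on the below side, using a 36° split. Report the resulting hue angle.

+213° (split-comp 33° ↑): 30 + 213 = 243°
−42° (analog 42° ↓): 243 − 42 = 201°
+180° (complement): 201 + 180 = 381 → 381 − 360 = 21°
+90° (square ↑): 21 + 90 = 111°
+144° (split-comp 36° ↓): 111 + 144 = 255°

255°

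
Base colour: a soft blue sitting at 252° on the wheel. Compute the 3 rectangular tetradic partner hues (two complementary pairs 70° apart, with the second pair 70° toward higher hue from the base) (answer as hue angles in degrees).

A rectangular tetradic uses two complementary pairs 70° apart: offsets 0°, 70°, 180°, 250°.
252 + 70 = 322°
252 + 180 = 432 → 432 − 360 = 72°
252 + 250 = 502 → 502 − 360 = 142°

322°, 72°, and 142°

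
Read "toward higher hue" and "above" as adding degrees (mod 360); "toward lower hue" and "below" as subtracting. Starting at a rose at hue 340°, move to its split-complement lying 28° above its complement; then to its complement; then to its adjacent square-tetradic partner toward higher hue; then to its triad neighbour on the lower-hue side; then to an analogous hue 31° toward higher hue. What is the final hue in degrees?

split-comp 28° ↑ +208°: 340 + 208 = 548 → 548 − 360 = 188°
complement +180°: 188 + 180 = 368 → 368 − 360 = 8°
square ↑ +90°: 8 + 90 = 98°
triadic ↓ −120°: 98 − 120 = -22 → -22 + 360 = 338°
analog 31° ↑ +31°: 338 + 31 = 369 → 369 − 360 = 9°

9°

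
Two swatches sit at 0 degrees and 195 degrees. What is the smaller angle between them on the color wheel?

|0 − 195| = 195.
The shorter arc is 360 − 195 = 165°.

165°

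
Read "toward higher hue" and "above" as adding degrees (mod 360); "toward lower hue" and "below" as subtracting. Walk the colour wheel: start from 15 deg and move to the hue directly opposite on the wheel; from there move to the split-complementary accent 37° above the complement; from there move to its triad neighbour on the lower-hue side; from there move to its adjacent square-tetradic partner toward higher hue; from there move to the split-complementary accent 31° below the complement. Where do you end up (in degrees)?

171°

+180° (complement): 15 + 180 = 195°
+217° (split-comp 37° ↑): 195 + 217 = 412 → 412 − 360 = 52°
−120° (triadic ↓): 52 − 120 = -68 → -68 + 360 = 292°
+90° (square ↑): 292 + 90 = 382 → 382 − 360 = 22°
+149° (split-comp 31° ↓): 22 + 149 = 171°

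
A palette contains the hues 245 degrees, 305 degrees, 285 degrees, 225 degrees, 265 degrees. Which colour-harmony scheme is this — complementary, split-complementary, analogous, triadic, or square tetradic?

analogous

Sort the hues: 225°, 245°, 265°, 285°, 305°.
Successive gaps around the wheel: 20°, 20°, 20°, 20°, 280°.
A run of hues at equal small steps (20°) with one large closing gap is an analogous group.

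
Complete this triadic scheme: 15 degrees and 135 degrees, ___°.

A triad places three hues 120° apart.
The full set through 15° is {15°, 135°, 255°}.
Given {15°, 135°}, the missing hue is 255°.

255°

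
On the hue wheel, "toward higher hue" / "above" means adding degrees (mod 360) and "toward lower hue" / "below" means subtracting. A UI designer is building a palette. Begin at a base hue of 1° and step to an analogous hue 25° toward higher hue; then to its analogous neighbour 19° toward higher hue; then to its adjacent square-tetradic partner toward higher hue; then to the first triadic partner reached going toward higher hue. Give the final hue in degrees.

255°

1 + 25 = 26°   (analog 25° ↑)
26 + 19 = 45°   (analog 19° ↑)
45 + 90 = 135°   (square ↑)
135 + 120 = 255°   (triadic ↑)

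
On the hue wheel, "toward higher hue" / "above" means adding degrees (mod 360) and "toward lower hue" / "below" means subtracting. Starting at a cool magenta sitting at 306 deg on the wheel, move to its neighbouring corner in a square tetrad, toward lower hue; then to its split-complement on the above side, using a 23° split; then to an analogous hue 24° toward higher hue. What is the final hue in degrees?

83°

−90° (square ↓): 306 − 90 = 216°
+203° (split-comp 23° ↑): 216 + 203 = 419 → 419 − 360 = 59°
+24° (analog 24° ↑): 59 + 24 = 83°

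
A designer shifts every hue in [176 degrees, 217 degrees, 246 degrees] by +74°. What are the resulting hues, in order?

176 + 74 = 250°
217 + 74 = 291°
246 + 74 = 320°

250°, 291°, 320°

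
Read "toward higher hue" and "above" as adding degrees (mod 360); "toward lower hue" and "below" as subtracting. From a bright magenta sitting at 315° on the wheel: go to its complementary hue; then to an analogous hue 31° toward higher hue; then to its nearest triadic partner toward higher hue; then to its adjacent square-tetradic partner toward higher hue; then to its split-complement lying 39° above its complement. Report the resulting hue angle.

+180° (complement): 315 + 180 = 495 → 495 − 360 = 135°
+31° (analog 31° ↑): 135 + 31 = 166°
+120° (triadic ↑): 166 + 120 = 286°
+90° (square ↑): 286 + 90 = 376 → 376 − 360 = 16°
+219° (split-comp 39° ↑): 16 + 219 = 235°

235°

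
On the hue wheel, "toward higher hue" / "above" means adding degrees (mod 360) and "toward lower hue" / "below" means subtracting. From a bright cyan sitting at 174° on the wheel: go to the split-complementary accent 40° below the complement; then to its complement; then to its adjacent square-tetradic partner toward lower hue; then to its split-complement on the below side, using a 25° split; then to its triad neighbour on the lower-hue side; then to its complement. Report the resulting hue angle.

259°

174 + 140 = 314°   (split-comp 40° ↓)
314 + 180 = 494 → 494 − 360 = 134°   (complement)
134 − 90 = 44°   (square ↓)
44 + 155 = 199°   (split-comp 25° ↓)
199 − 120 = 79°   (triadic ↓)
79 + 180 = 259°   (complement)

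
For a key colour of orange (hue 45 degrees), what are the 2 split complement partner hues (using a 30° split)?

Split-complementary hues sit 30° either side of the complement.
Complement of 45 degrees: 45 + 180 = 225°
225 − 30 = 195°
225 + 30 = 255°

195° and 255°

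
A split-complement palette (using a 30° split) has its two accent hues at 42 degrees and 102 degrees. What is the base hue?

The accents sit 30° either side of the complement, so the complement is their short-arc midpoint on the wheel.
Short-arc midpoint of 42° and 102°: 72°.
Base is 180° from the complement: 72 − 180 = -108 → -108 + 360 = 252°

252°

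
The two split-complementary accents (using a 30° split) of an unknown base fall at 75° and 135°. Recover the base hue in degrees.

The accents sit 30° either side of the complement, so the complement is their short-arc midpoint on the wheel.
Short-arc midpoint of 75° and 135°: 105°.
Base is 180° from the complement: 105 − 180 = -75 → -75 + 360 = 285°

285°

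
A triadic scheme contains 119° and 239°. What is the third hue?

359°

A triad spaces three hues 120° apart.
The full set is {119°, 239°, 359°}.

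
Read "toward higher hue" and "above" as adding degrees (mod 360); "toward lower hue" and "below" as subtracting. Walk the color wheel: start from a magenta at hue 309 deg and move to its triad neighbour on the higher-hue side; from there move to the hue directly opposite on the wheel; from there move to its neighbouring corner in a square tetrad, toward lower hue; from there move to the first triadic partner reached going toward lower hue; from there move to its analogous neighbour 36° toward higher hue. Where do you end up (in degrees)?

+120° (triadic ↑): 309 + 120 = 429 → 429 − 360 = 69°
+180° (complement): 69 + 180 = 249°
−90° (square ↓): 249 − 90 = 159°
−120° (triadic ↓): 159 − 120 = 39°
+36° (analog 36° ↑): 39 + 36 = 75°

75°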